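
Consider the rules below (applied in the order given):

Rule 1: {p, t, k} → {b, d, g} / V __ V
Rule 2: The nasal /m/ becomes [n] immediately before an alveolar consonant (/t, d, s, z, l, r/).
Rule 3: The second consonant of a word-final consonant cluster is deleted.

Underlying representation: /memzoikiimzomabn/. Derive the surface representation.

Rule 1 (intervocalic voicing): /k/ is a voiceless stop between vowels /i/ and /i/, so it voices to [g]. /memzoikiimzomabn/ → memzoigiimzomabn.
Rule 2 (nasal place assimilation): /m/ precedes the alveolar consonant /z/, so it assimilates in place to [n]. /m/ precedes the alveolar consonant /z/, so it assimilates in place to [n]. /memzoigiimzomabn/ → menzoigiinzomabn.
Rule 3 (final cluster simplification): /n/ is the second consonant of a word-final cluster /bn/, so it deletes. /menzoigiinzomabn/ → menzoigiinzomab.

menzoigiinzomab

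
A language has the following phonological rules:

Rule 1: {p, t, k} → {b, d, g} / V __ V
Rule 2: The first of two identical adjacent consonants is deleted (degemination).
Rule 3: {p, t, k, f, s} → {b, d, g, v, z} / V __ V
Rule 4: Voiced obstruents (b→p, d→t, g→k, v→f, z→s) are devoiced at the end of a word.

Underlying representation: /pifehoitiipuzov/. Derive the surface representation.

pivehoidiibuzof

Rule 1 (intervocalic voicing): /t/ is a voiceless stop between vowels /i/ and /i/, so it voices to [d]. /p/ is a voiceless stop between vowels /i/ and /u/, so it voices to [b]. /pifehoitiipuzov/ → pifehoidiibuzov.
Rule 2 (degemination): no segment meets the environment; /pifehoidiibuzov/ is unchanged.
Rule 3 (intervocalic voicing): /f/ is a voiceless obstruent between vowels /i/ and /e/, so it voices to [v]. /pifehoidiibuzov/ → pivehoidiibuzov.
Rule 4 (final devoicing): /v/ is a voiced obstruent in word-final position, so it devoices to [f]. /pivehoidiibuzov/ → pivehoidiibuzof.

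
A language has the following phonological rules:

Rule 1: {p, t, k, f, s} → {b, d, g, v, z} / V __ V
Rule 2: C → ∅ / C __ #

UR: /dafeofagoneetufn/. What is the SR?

Rule 1 (intervocalic voicing): /f/ is a voiceless obstruent between vowels /a/ and /e/, so it voices to [v]. /f/ is a voiceless obstruent between vowels /o/ and /a/, so it voices to [v]. /t/ is a voiceless obstruent between vowels /e/ and /u/, so it voices to [d]. /dafeofagoneetufn/ → daveovagoneedufn.
Rule 2 (final cluster simplification): /n/ is the second consonant of a word-final cluster /fn/, so it deletes. /daveovagoneedufn/ → daveovagoneeduf.

daveovagoneeduf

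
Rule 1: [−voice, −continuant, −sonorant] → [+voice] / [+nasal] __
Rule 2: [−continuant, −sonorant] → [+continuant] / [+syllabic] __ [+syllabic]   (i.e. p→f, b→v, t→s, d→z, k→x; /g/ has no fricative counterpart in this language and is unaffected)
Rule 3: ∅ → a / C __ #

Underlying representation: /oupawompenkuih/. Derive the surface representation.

oufawombenguiha

Rule 1 (post-nasal voicing): /p/ is a voiceless stop immediately after the nasal /m/, so it voices to [b]. /k/ is a voiceless stop immediately after the nasal /n/, so it voices to [g]. /oupawompenkuih/ → oupawombenguih.
Rule 2 (intervocalic spirantization): /p/ is a stop between vowels /u/ and /a/, so it spirantizes to the fricative [f]. /oupawombenguih/ → oufawombenguih.
Rule 3 (final a-epenthesis): the form ends in the consonant /h/, so [a] is inserted word-finally. /oufawombenguih/ → oufawombenguiha.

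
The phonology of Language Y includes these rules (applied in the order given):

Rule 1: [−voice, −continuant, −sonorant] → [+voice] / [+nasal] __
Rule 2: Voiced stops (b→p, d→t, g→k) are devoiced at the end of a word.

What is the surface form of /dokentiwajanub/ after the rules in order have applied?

Rule 1 (post-nasal voicing): /t/ is a voiceless stop immediately after the nasal /n/, so it voices to [d]. /dokentiwajanub/ → dokendiwajanub.
Rule 2 (final devoicing): /b/ is a voiced stop in word-final position, so it devoices to [p]. /dokendiwajanub/ → dokendiwajanup.

dokendiwajanup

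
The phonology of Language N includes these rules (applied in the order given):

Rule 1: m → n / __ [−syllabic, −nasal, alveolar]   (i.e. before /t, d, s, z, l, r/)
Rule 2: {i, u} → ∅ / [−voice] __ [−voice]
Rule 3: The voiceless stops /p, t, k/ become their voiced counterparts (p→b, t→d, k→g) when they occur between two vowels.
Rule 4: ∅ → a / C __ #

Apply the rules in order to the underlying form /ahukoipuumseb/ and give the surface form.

ahkoibuunseba

Rule 1 (nasal place assimilation): /m/ precedes the alveolar consonant /s/, so it assimilates in place to [n]. /ahukoipuumseb/ → ahukoipuunseb.
Rule 2 (high vowel syncope): /u/ is a high vowel flanked by voiceless consonants /h/ and /k/, so it deletes. /ahukoipuunseb/ → ahkoipuunseb.
Rule 3 (intervocalic voicing): /p/ is a voiceless stop between vowels /i/ and /u/, so it voices to [b]. /ahkoipuunseb/ → ahkoibuunseb.
Rule 4 (final a-epenthesis): the form ends in the consonant /b/, so [a] is inserted word-finally. /ahkoibuunseb/ → ahkoibuunseba.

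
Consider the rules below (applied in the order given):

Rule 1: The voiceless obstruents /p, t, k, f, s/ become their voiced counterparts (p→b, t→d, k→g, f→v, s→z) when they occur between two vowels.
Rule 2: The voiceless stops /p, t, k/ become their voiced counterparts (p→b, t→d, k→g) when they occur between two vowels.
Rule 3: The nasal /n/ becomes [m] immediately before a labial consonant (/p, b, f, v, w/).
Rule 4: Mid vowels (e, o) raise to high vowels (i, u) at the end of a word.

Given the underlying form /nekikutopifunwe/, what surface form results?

negigudobivumwi

Rule 1 (intervocalic voicing): /k/ is a voiceless obstruent between vowels /e/ and /i/, so it voices to [g]. /k/ is a voiceless obstruent between vowels /i/ and /u/, so it voices to [g]. /t/ is a voiceless obstruent between vowels /u/ and /o/, so it voices to [d]. /p/ is a voiceless obstruent between vowels /o/ and /i/, so it voices to [b]. /f/ is a voiceless obstruent between vowels /i/ and /u/, so it voices to [v]. /nekikutopifunwe/ → negigudobivunwe.
Rule 2 (intervocalic voicing): no segment meets the environment; /negigudobivunwe/ is unchanged.
Rule 3 (nasal place assimilation): /n/ precedes the labial consonant /w/, so it assimilates in place to [m]. /negigudobivunwe/ → negigudobivumwe.
Rule 4 (final vowel raising): /e/ is a mid vowel in word-final position, so it raises to [i]. /negigudobivumwe/ → negigudobivumwi.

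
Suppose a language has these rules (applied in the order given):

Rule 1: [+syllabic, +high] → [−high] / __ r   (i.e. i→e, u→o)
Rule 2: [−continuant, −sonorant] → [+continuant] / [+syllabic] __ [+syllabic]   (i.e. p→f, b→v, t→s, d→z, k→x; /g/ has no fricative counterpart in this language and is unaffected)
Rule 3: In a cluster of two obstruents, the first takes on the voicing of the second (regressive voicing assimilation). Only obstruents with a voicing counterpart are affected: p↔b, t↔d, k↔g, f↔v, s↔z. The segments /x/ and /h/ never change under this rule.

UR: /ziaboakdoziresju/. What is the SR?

ziavoagdozeresju

Rule 1 (pre-rhotic lowering): /i/ is a high vowel immediately before /r/, so it lowers to [e]. /ziaboakdoziresju/ → ziaboakdozeresju.
Rule 2 (intervocalic spirantization): /b/ is a stop between vowels /a/ and /o/, so it spirantizes to the fricative [v]. /ziaboakdozeresju/ → ziavoakdozeresju.
Rule 3 (regressive voicing assimilation): /k/ precedes the voiced obstruent /d/, so it voices to [g] by assimilation. /ziavoakdozeresju/ → ziavoagdozeresju.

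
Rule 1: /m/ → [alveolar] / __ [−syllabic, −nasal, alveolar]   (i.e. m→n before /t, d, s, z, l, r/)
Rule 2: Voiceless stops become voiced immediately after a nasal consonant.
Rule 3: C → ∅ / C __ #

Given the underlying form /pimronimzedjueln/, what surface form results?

pinroninzedjuel

Rule 1 (nasal place assimilation): /m/ precedes the alveolar consonant /r/, so it assimilates in place to [n]. /m/ precedes the alveolar consonant /z/, so it assimilates in place to [n]. /pimronimzedjueln/ → pinroninzedjueln.
Rule 2 (post-nasal voicing): no segment meets the environment; /pinroninzedjueln/ is unchanged.
Rule 3 (final cluster simplification): /n/ is the second consonant of a word-final cluster /ln/, so it deletes. /pinroninzedjueln/ → pinroninzedjuel.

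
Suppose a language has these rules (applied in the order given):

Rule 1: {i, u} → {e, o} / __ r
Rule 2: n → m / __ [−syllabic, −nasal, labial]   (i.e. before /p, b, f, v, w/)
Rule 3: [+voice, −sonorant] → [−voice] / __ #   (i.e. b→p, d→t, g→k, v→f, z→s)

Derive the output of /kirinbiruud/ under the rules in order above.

kerimberuut

Rule 1 (pre-rhotic lowering): /i/ is a high vowel immediately before /r/, so it lowers to [e]. /i/ is a high vowel immediately before /r/, so it lowers to [e]. /kirinbiruud/ → kerinberuud.
Rule 2 (nasal place assimilation): /n/ precedes the labial consonant /b/, so it assimilates in place to [m]. /kerinberuud/ → kerimberuud.
Rule 3 (final devoicing): /d/ is a voiced obstruent in word-final position, so it devoices to [t]. /kerimberuud/ → kerimberuut.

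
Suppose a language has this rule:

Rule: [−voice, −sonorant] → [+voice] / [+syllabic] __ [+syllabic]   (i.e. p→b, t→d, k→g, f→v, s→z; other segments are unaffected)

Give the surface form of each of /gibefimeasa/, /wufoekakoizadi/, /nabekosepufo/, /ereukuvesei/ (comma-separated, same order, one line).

/gibefimeasa/: /f/ is a voiceless obstruent between vowels /e/ and /i/, so it voices to [v]. /s/ is a voiceless obstruent between vowels /a/ and /a/, so it voices to [z]. → [gibevimeaza].
/wufoekakoizadi/: /f/ is a voiceless obstruent between vowels /u/ and /o/, so it voices to [v]. /k/ is a voiceless obstruent between vowels /e/ and /a/, so it voices to [g]. /k/ is a voiceless obstruent between vowels /a/ and /o/, so it voices to [g]. → [wuvoegagoizadi].
/nabekosepufo/: /k/ is a voiceless obstruent between vowels /e/ and /o/, so it voices to [g]. /s/ is a voiceless obstruent between vowels /o/ and /e/, so it voices to [z]. /p/ is a voiceless obstruent between vowels /e/ and /u/, so it voices to [b]. /f/ is a voiceless obstruent between vowels /u/ and /o/, so it voices to [v]. → [nabegozebuvo].
/ereukuvesei/: /k/ is a voiceless obstruent between vowels /u/ and /u/, so it voices to [g]. /s/ is a voiceless obstruent between vowels /e/ and /e/, so it voices to [z]. → [ereuguvezei].

gibevimeaza, wuvoegagoizadi, nabegozebuvo, ereuguvezei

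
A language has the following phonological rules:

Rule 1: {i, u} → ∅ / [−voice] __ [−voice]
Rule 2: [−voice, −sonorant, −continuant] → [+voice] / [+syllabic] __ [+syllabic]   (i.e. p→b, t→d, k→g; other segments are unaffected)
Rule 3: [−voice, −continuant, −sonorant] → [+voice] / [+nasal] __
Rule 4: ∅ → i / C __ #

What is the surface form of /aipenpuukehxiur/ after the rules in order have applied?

aibenbuugehxiuri

Rule 1 (high vowel syncope): no segment meets the environment; /aipenpuukehxiur/ is unchanged.
Rule 2 (intervocalic voicing): /p/ is a voiceless stop between vowels /i/ and /e/, so it voices to [b]. /k/ is a voiceless stop between vowels /u/ and /e/, so it voices to [g]. /aipenpuukehxiur/ → aibenpuugehxiur.
Rule 3 (post-nasal voicing): /p/ is a voiceless stop immediately after the nasal /n/, so it voices to [b]. /aibenpuugehxiur/ → aibenbuugehxiur.
Rule 4 (final i-epenthesis): the form ends in the consonant /r/, so [i] is inserted word-finally. /aibenbuugehxiur/ → aibenbuugehxiuri.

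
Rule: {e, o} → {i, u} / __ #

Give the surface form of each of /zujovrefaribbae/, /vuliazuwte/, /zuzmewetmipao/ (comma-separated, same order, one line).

zujovrefaribbai, vuliazuwti, zuzmewetmipau

/zujovrefaribbae/: /e/ is a mid vowel in word-final position, so it raises to [i]. → [zujovrefaribbai].
/vuliazuwte/: /e/ is a mid vowel in word-final position, so it raises to [i]. → [vuliazuwti].
/zuzmewetmipao/: /o/ is a mid vowel in word-final position, so it raises to [u]. → [zuzmewetmipau].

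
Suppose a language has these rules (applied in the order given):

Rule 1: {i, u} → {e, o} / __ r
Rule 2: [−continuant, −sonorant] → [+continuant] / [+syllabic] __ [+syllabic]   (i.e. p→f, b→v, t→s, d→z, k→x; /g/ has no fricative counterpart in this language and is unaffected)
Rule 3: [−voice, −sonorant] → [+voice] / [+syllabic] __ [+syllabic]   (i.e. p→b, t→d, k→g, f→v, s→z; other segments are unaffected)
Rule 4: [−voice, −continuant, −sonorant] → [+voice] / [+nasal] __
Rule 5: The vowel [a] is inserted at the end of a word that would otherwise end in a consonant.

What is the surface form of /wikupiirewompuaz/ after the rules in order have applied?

wixuvierewombuaza

Rule 1 (pre-rhotic lowering): /i/ is a high vowel immediately before /r/, so it lowers to [e]. /wikupiirewompuaz/ → wikupierewompuaz.
Rule 2 (intervocalic spirantization): /k/ is a stop between vowels /i/ and /u/, so it spirantizes to the fricative [x]. /p/ is a stop between vowels /u/ and /i/, so it spirantizes to the fricative [f]. /wikupierewompuaz/ → wixufierewompuaz.
Rule 3 (intervocalic voicing): /f/ is a voiceless obstruent between vowels /u/ and /i/, so it voices to [v]. /wixufierewompuaz/ → wixuvierewompuaz.
Rule 4 (post-nasal voicing): /p/ is a voiceless stop immediately after the nasal /m/, so it voices to [b]. /wixuvierewompuaz/ → wixuvierewombuaz.
Rule 5 (final a-epenthesis): the form ends in the consonant /z/, so [a] is inserted word-finally. /wixuvierewombuaz/ → wixuvierewombuaza.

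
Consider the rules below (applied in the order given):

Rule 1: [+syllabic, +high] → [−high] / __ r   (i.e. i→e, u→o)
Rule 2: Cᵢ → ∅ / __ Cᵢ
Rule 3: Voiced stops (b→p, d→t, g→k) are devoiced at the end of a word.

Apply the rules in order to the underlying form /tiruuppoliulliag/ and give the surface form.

teruupoliuliak

Rule 1 (pre-rhotic lowering): /i/ is a high vowel immediately before /r/, so it lowers to [e]. /tiruuppoliulliag/ → teruuppoliulliag.
Rule 2 (degemination): /pp/ is a geminate; the first /p/ deletes. /ll/ is a geminate; the first /l/ deletes. /teruuppoliulliag/ → teruupoliuliag.
Rule 3 (final devoicing): /g/ is a voiced stop in word-final position, so it devoices to [k]. /teruupoliuliag/ → teruupoliuliak.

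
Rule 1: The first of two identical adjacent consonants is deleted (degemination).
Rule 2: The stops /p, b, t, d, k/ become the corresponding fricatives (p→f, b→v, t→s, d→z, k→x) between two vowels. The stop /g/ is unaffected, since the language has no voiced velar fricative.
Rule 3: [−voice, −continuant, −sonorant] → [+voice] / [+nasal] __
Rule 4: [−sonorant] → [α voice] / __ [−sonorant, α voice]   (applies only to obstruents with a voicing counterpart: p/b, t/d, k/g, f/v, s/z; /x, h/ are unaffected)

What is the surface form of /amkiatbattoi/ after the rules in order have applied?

Rule 1 (degemination): /tt/ is a geminate; the first /t/ deletes. /amkiatbattoi/ → amkiatbatoi.
Rule 2 (intervocalic spirantization): /t/ is a stop between vowels /a/ and /o/, so it spirantizes to the fricative [s]. /amkiatbatoi/ → amkiatbasoi.
Rule 3 (post-nasal voicing): /k/ is a voiceless stop immediately after the nasal /m/, so it voices to [g]. /amkiatbasoi/ → amgiatbasoi.
Rule 4 (regressive voicing assimilation): /t/ precedes the voiced obstruent /b/, so it voices to [d] by assimilation. /amgiatbasoi/ → amgiadbasoi.

amgiadbasoi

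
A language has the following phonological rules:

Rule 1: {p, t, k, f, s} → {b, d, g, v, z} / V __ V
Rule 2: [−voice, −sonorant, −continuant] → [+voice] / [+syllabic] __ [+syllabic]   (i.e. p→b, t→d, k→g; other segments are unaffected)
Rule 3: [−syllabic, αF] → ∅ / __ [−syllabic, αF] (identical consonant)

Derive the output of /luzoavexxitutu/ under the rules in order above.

Rule 1 (intervocalic voicing): /t/ is a voiceless obstruent between vowels /i/ and /u/, so it voices to [d]. /t/ is a voiceless obstruent between vowels /u/ and /u/, so it voices to [d]. /luzoavexxitutu/ → luzoavexxidudu.
Rule 2 (intervocalic voicing): no segment meets the environment; /luzoavexxidudu/ is unchanged.
Rule 3 (degemination): /xx/ is a geminate; the first /x/ deletes. /luzoavexxidudu/ → luzoavexidudu.

luzoavexidudu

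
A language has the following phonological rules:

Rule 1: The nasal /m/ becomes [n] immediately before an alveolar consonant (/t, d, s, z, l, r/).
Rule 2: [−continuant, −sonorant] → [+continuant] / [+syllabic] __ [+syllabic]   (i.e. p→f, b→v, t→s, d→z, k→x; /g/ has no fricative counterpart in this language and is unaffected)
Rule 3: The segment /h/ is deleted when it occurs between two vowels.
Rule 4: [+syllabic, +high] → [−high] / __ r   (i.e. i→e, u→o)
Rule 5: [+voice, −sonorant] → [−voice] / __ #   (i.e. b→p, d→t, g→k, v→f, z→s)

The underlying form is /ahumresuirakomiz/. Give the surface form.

Rule 1 (nasal place assimilation): /m/ precedes the alveolar consonant /r/, so it assimilates in place to [n]. /ahumresuirakomiz/ → ahunresuirakomiz.
Rule 2 (intervocalic spirantization): /k/ is a stop between vowels /a/ and /o/, so it spirantizes to the fricative [x]. /ahunresuirakomiz/ → ahunresuiraxomiz.
Rule 3 (intervocalic h-deletion): /h/ occurs between vowels /a/ and /u/, so it deletes. /ahunresuiraxomiz/ → aunresuiraxomiz.
Rule 4 (pre-rhotic lowering): /i/ is a high vowel immediately before /r/, so it lowers to [e]. /aunresuiraxomiz/ → aunresueraxomiz.
Rule 5 (final devoicing): /z/ is a voiced obstruent in word-final position, so it devoices to [s]. /aunresueraxomiz/ → aunresueraxomis.

aunresueraxomis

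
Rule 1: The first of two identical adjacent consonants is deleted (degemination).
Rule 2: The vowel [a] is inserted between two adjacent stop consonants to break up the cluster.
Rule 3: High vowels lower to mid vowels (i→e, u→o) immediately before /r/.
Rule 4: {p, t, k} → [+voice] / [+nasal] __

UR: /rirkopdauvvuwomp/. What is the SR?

Rule 1 (degemination): /vv/ is a geminate; the first /v/ deletes. /rirkopdauvvuwomp/ → rirkopdauvuwomp.
Rule 2 (stop-cluster a-epenthesis): /p/ and /d/ form a stop–stop cluster, so [a] is inserted between them. /rirkopdauvuwomp/ → rirkopadauvuwomp.
Rule 3 (pre-rhotic lowering): /i/ is a high vowel immediately before /r/, so it lowers to [e]. /rirkopadauvuwomp/ → rerkopadauvuwomp.
Rule 4 (post-nasal voicing): /p/ is a voiceless stop immediately after the nasal /m/, so it voices to [b]. /rerkopadauvuwomp/ → rerkopadauvuwomb.

rerkopadauvuwomb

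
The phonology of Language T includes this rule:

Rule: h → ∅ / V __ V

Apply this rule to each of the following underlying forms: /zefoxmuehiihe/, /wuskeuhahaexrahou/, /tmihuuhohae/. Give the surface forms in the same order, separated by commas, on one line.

/zefoxmuehiihe/: /h/ occurs between vowels /e/ and /i/, so it deletes. /h/ occurs between vowels /i/ and /e/, so it deletes. → [zefoxmueiie].
/wuskeuhahaexrahou/: /h/ occurs between vowels /u/ and /a/, so it deletes. /h/ occurs between vowels /a/ and /a/, so it deletes. /h/ occurs between vowels /a/ and /o/, so it deletes. → [wuskeuaaexraou].
/tmihuuhohae/: /h/ occurs between vowels /i/ and /u/, so it deletes. /h/ occurs between vowels /u/ and /o/, so it deletes. /h/ occurs between vowels /o/ and /a/, so it deletes. → [tmiuuoae].

zefoxmueiie, wuskeuaaexraou, tmiuuoae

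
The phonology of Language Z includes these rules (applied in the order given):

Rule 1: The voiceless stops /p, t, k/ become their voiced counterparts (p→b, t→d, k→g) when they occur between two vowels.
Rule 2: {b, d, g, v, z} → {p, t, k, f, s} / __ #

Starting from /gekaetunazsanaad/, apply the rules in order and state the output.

gegaedunazsanaat

Rule 1 (intervocalic voicing): /k/ is a voiceless stop between vowels /e/ and /a/, so it voices to [g]. /t/ is a voiceless stop between vowels /e/ and /u/, so it voices to [d]. /gekaetunazsanaad/ → gegaedunazsanaad.
Rule 2 (final devoicing): /d/ is a voiced obstruent in word-final position, so it devoices to [t]. /gegaedunazsanaad/ → gegaedunazsanaat.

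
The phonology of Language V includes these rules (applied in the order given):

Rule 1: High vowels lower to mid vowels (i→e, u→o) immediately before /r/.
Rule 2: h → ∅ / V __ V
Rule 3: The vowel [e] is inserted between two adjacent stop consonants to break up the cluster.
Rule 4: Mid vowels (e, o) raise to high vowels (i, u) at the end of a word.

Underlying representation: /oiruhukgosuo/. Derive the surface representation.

oeruukegosuu

Rule 1 (pre-rhotic lowering): /i/ is a high vowel immediately before /r/, so it lowers to [e]. /oiruhukgosuo/ → oeruhukgosuo.
Rule 2 (intervocalic h-deletion): /h/ occurs between vowels /u/ and /u/, so it deletes. /oeruhukgosuo/ → oeruukgosuo.
Rule 3 (stop-cluster e-epenthesis): /k/ and /g/ form a stop–stop cluster, so [e] is inserted between them. /oeruukgosuo/ → oeruukegosuo.
Rule 4 (final vowel raising): /o/ is a mid vowel in word-final position, so it raises to [u]. /oeruukegosuo/ → oeruukegosuu.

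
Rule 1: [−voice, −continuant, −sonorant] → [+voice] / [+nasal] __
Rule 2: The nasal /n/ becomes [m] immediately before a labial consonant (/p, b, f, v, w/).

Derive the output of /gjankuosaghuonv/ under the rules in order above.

gjanguosaghuomv

Rule 1 (post-nasal voicing): /k/ is a voiceless stop immediately after the nasal /n/, so it voices to [g]. /gjankuosaghuonv/ → gjanguosaghuonv.
Rule 2 (nasal place assimilation): /n/ precedes the labial consonant /v/, so it assimilates in place to [m]. /gjanguosaghuonv/ → gjanguosaghuomv.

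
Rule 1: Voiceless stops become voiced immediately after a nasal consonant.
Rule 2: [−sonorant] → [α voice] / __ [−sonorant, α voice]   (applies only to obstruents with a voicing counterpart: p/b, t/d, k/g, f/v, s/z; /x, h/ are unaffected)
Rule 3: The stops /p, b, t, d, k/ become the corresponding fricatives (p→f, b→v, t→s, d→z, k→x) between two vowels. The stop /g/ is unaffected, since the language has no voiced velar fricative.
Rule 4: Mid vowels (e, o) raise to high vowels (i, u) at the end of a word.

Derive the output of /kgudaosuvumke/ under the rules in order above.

gguzaosuvumgi

Rule 1 (post-nasal voicing): /k/ is a voiceless stop immediately after the nasal /m/, so it voices to [g]. /kgudaosuvumke/ → kgudaosuvumge.
Rule 2 (regressive voicing assimilation): /k/ precedes the voiced obstruent /g/, so it voices to [g] by assimilation. /kgudaosuvumge/ → ggudaosuvumge.
Rule 3 (intervocalic spirantization): /d/ is a stop between vowels /u/ and /a/, so it spirantizes to the fricative [z]. /ggudaosuvumge/ → gguzaosuvumge.
Rule 4 (final vowel raising): /e/ is a mid vowel in word-final position, so it raises to [i]. /gguzaosuvumge/ → gguzaosuvumgi.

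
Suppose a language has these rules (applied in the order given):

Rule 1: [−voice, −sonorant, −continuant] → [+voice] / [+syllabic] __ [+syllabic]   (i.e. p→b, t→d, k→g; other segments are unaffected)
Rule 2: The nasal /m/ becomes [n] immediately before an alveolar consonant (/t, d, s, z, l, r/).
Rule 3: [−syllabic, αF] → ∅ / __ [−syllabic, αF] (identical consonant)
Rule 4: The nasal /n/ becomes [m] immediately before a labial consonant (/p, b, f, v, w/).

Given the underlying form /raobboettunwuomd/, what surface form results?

Rule 1 (intervocalic voicing): no segment meets the environment; /raobboettunwuomd/ is unchanged.
Rule 2 (nasal place assimilation): /m/ precedes the alveolar consonant /d/, so it assimilates in place to [n]. /raobboettunwuomd/ → raobboettunwuond.
Rule 3 (degemination): /bb/ is a geminate; the first /b/ deletes. /tt/ is a geminate; the first /t/ deletes. /raobboettunwuond/ → raoboetunwuond.
Rule 4 (nasal place assimilation): /n/ precedes the labial consonant /w/, so it assimilates in place to [m]. /raoboetunwuond/ → raoboetumwuond.

raoboetumwuond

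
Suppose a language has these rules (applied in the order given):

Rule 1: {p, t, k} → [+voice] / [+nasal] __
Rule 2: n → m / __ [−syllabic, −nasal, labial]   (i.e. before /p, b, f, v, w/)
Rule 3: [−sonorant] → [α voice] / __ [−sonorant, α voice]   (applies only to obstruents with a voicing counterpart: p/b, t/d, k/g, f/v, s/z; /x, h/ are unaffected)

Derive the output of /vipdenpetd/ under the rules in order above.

Rule 1 (post-nasal voicing): /p/ is a voiceless stop immediately after the nasal /n/, so it voices to [b]. /vipdenpetd/ → vipdenbetd.
Rule 2 (nasal place assimilation): /n/ precedes the labial consonant /b/, so it assimilates in place to [m]. /vipdenbetd/ → vipdembetd.
Rule 3 (regressive voicing assimilation): /p/ precedes the voiced obstruent /d/, so it voices to [b] by assimilation. /t/ precedes the voiced obstruent /d/, so it voices to [d] by assimilation. /vipdembetd/ → vibdembedd.

vibdembedd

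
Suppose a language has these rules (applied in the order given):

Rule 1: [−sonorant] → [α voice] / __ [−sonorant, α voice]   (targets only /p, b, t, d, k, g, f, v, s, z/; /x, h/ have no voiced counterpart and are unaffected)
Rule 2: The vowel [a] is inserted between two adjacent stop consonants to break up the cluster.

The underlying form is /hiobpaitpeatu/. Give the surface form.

Rule 1 (regressive voicing assimilation): /b/ precedes the voiceless obstruent /p/, so it devoices to [p] by assimilation. /hiobpaitpeatu/ → hioppaitpeatu.
Rule 2 (stop-cluster a-epenthesis): /p/ and /p/ form a stop–stop cluster, so [a] is inserted between them. /t/ and /p/ form a stop–stop cluster, so [a] is inserted between them. /hioppaitpeatu/ → hiopapaitapeatu.

hiopapaitapeatu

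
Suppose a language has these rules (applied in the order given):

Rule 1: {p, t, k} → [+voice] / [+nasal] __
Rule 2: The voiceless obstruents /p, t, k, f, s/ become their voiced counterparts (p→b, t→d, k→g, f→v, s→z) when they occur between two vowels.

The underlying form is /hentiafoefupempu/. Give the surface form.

Rule 1 (post-nasal voicing): /t/ is a voiceless stop immediately after the nasal /n/, so it voices to [d]. /p/ is a voiceless stop immediately after the nasal /m/, so it voices to [b]. /hentiafoefupempu/ → hendiafoefupembu.
Rule 2 (intervocalic voicing): /f/ is a voiceless obstruent between vowels /a/ and /o/, so it voices to [v]. /f/ is a voiceless obstruent between vowels /e/ and /u/, so it voices to [v]. /p/ is a voiceless obstruent between vowels /u/ and /e/, so it voices to [b]. /hendiafoefupembu/ → hendiavoevubembu.

hendiavoevubembu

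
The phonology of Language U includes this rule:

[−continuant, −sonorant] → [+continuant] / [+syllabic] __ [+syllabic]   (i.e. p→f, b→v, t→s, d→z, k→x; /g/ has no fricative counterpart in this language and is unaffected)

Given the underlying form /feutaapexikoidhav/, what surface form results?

Scanning /feutaapexikoidhav/: /t/ is a stop between vowels /u/ and /a/, so it spirantizes to the fricative [s]; /p/ is a stop between vowels /a/ and /e/, so it spirantizes to the fricative [f]; /k/ is a stop between vowels /i/ and /o/, so it spirantizes to the fricative [x]; /d/ at position 14 is not in the conditioning environment.
Result: [feusaafexixoidhav].

feusaafexixoidhav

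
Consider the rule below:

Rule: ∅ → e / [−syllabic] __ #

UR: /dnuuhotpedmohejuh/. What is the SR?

the form ends in the consonant /h/, so [e] is inserted word-finally.
Surface form: [dnuuhotpedmohejuhe].

dnuuhotpedmohejuhe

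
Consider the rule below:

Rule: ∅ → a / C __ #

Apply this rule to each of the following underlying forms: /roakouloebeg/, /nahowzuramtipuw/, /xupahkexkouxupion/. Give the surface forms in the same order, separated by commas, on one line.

roakouloebega, nahowzuramtipuwa, xupahkexkouxupiona

/roakouloebeg/: the form ends in the consonant /g/, so [a] is inserted word-finally. → [roakouloebega].
/nahowzuramtipuw/: the form ends in the consonant /w/, so [a] is inserted word-finally. → [nahowzuramtipuwa].
/xupahkexkouxupion/: the form ends in the consonant /n/, so [a] is inserted word-finally. → [xupahkexkouxupiona].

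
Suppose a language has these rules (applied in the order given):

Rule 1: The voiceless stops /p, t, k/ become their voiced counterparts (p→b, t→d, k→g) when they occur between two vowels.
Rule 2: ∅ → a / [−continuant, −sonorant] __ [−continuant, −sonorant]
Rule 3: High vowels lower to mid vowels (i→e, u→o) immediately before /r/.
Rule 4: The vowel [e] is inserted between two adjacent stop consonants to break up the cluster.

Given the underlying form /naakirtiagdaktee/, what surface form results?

Rule 1 (intervocalic voicing): /k/ is a voiceless stop between vowels /a/ and /i/, so it voices to [g]. /naakirtiagdaktee/ → naagirtiagdaktee.
Rule 2 (stop-cluster a-epenthesis): /g/ and /d/ form a stop–stop cluster, so [a] is inserted between them. /k/ and /t/ form a stop–stop cluster, so [a] is inserted between them. /naagirtiagdaktee/ → naagirtiagadakatee.
Rule 3 (pre-rhotic lowering): /i/ is a high vowel immediately before /r/, so it lowers to [e]. /naagirtiagadakatee/ → naagertiagadakatee.
Rule 4 (stop-cluster e-epenthesis): no segment meets the environment; /naagertiagadakatee/ is unchanged.

naagertiagadakatee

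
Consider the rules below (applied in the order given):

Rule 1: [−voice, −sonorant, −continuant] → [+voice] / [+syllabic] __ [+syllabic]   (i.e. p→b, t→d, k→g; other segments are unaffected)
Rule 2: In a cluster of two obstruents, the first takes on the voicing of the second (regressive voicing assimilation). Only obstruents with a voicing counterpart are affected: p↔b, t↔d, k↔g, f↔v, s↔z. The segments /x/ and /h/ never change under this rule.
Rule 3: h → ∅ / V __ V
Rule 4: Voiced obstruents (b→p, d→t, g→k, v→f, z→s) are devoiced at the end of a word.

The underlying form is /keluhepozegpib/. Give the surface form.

Rule 1 (intervocalic voicing): /p/ is a voiceless stop between vowels /e/ and /o/, so it voices to [b]. /keluhepozegpib/ → keluhebozegpib.
Rule 2 (regressive voicing assimilation): /g/ precedes the voiceless obstruent /p/, so it devoices to [k] by assimilation. /keluhebozegpib/ → keluhebozekpib.
Rule 3 (intervocalic h-deletion): /h/ occurs between vowels /u/ and /e/, so it deletes. /keluhebozekpib/ → keluebozekpib.
Rule 4 (final devoicing): /b/ is a voiced obstruent in word-final position, so it devoices to [p]. /keluebozekpib/ → keluebozekpip.

keluebozekpip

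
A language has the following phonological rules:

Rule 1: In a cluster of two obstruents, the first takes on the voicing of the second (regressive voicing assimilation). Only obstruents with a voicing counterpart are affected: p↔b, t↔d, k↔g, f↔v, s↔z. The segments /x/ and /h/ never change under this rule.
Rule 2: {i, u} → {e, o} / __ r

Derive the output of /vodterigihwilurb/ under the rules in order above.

votterigihwilorb

Rule 1 (regressive voicing assimilation): /d/ precedes the voiceless obstruent /t/, so it devoices to [t] by assimilation. /vodterigihwilurb/ → votterigihwilurb.
Rule 2 (pre-rhotic lowering): /u/ is a high vowel immediately before /r/, so it lowers to [o]. /votterigihwilurb/ → votterigihwilorb.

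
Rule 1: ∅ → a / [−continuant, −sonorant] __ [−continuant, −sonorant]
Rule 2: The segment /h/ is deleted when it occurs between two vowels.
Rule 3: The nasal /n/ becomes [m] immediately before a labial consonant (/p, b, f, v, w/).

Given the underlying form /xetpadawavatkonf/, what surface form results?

xetapadawavatakomf

Rule 1 (stop-cluster a-epenthesis): /t/ and /p/ form a stop–stop cluster, so [a] is inserted between them. /t/ and /k/ form a stop–stop cluster, so [a] is inserted between them. /xetpadawavatkonf/ → xetapadawavatakonf.
Rule 2 (intervocalic h-deletion): no segment meets the environment; /xetapadawavatakonf/ is unchanged.
Rule 3 (nasal place assimilation): /n/ precedes the labial consonant /f/, so it assimilates in place to [m]. /xetapadawavatakonf/ → xetapadawavatakomf.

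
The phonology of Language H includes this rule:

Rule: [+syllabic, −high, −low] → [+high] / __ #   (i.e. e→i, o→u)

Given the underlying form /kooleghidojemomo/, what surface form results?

/o/ is a mid vowel in word-final position, so it raises to [u].
The other instances of /o/, /e/ do not occur in the required environment and remain unchanged.
Surface form: [kooleghidojemomu].

kooleghidojemomu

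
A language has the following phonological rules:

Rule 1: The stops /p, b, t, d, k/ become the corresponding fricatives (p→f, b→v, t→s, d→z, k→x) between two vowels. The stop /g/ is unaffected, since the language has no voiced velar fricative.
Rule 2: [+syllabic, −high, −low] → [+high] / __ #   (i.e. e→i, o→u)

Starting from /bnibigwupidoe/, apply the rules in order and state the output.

bnivigwufizoi

Rule 1 (intervocalic spirantization): /b/ is a stop between vowels /i/ and /i/, so it spirantizes to the fricative [v]. /p/ is a stop between vowels /u/ and /i/, so it spirantizes to the fricative [f]. /d/ is a stop between vowels /i/ and /o/, so it spirantizes to the fricative [z]. /bnibigwupidoe/ → bnivigwufizoe.
Rule 2 (final vowel raising): /e/ is a mid vowel in word-final position, so it raises to [i]. /bnivigwufizoe/ → bnivigwufizoi.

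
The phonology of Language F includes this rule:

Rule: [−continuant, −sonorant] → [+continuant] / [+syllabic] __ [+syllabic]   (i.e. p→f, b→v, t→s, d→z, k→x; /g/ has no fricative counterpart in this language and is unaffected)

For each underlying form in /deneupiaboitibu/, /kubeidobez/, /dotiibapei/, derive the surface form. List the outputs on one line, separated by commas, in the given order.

deneufiavoisivu, kuveizovez, dosiivafei

/deneupiaboitibu/: /p/ is a stop between vowels /u/ and /i/, so it spirantizes to the fricative [f]. /b/ is a stop between vowels /a/ and /o/, so it spirantizes to the fricative [v]. /t/ is a stop between vowels /i/ and /i/, so it spirantizes to the fricative [s]. /b/ is a stop between vowels /i/ and /u/, so it spirantizes to the fricative [v]. → [deneufiavoisivu].
/kubeidobez/: /b/ is a stop between vowels /u/ and /e/, so it spirantizes to the fricative [v]. /d/ is a stop between vowels /i/ and /o/, so it spirantizes to the fricative [z]. /b/ is a stop between vowels /o/ and /e/, so it spirantizes to the fricative [v]. → [kuveizovez].
/dotiibapei/: /t/ is a stop between vowels /o/ and /i/, so it spirantizes to the fricative [s]. /b/ is a stop between vowels /i/ and /a/, so it spirantizes to the fricative [v]. /p/ is a stop between vowels /a/ and /e/, so it spirantizes to the fricative [f]. → [dosiivafei].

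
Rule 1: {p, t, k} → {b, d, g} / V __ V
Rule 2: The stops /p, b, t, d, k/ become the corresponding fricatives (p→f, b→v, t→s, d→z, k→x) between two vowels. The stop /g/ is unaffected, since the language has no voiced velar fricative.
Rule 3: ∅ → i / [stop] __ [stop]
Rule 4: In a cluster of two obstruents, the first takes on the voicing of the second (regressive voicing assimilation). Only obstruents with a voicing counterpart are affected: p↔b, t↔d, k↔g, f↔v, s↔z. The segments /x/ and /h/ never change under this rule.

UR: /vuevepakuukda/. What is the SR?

vuevevaguukida

Rule 1 (intervocalic voicing): /p/ is a voiceless stop between vowels /e/ and /a/, so it voices to [b]. /k/ is a voiceless stop between vowels /a/ and /u/, so it voices to [g]. /vuevepakuukda/ → vuevebaguukda.
Rule 2 (intervocalic spirantization): /b/ is a stop between vowels /e/ and /a/, so it spirantizes to the fricative [v]. /vuevebaguukda/ → vuevevaguukda.
Rule 3 (stop-cluster i-epenthesis): /k/ and /d/ form a stop–stop cluster, so [i] is inserted between them. /vuevevaguukda/ → vuevevaguukida.
Rule 4 (regressive voicing assimilation): no segment meets the environment; /vuevevaguukida/ is unchanged.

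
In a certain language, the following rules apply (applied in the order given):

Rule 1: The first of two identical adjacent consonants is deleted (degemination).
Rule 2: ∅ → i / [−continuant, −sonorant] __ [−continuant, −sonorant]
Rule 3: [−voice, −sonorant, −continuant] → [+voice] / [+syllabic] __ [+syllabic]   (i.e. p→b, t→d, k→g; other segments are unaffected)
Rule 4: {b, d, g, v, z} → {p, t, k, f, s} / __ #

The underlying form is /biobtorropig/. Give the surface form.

biobidorobik

Rule 1 (degemination): /rr/ is a geminate; the first /r/ deletes. /biobtorropig/ → biobtoropig.
Rule 2 (stop-cluster i-epenthesis): /b/ and /t/ form a stop–stop cluster, so [i] is inserted between them. /biobtoropig/ → biobitoropig.
Rule 3 (intervocalic voicing): /t/ is a voiceless stop between vowels /i/ and /o/, so it voices to [d]. /p/ is a voiceless stop between vowels /o/ and /i/, so it voices to [b]. /biobitoropig/ → biobidorobig.
Rule 4 (final devoicing): /g/ is a voiced obstruent in word-final position, so it devoices to [k]. /biobidorobig/ → biobidorobik.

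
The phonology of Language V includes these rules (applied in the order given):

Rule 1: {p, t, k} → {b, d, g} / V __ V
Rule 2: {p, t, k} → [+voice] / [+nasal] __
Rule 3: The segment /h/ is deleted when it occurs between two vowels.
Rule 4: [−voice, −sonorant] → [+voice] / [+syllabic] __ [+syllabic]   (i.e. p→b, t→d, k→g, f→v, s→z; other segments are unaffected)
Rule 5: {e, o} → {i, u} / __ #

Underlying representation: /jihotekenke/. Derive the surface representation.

Rule 1 (intervocalic voicing): /t/ is a voiceless stop between vowels /o/ and /e/, so it voices to [d]. /k/ is a voiceless stop between vowels /e/ and /e/, so it voices to [g]. /jihotekenke/ → jihodegenke.
Rule 2 (post-nasal voicing): /k/ is a voiceless stop immediately after the nasal /n/, so it voices to [g]. /jihodegenke/ → jihodegenge.
Rule 3 (intervocalic h-deletion): /h/ occurs between vowels /i/ and /o/, so it deletes. /jihodegenge/ → jiodegenge.
Rule 4 (intervocalic voicing): no segment meets the environment; /jiodegenge/ is unchanged.
Rule 5 (final vowel raising): /e/ is a mid vowel in word-final position, so it raises to [i]. /jiodegenge/ → jiodegengi.

jiodegengi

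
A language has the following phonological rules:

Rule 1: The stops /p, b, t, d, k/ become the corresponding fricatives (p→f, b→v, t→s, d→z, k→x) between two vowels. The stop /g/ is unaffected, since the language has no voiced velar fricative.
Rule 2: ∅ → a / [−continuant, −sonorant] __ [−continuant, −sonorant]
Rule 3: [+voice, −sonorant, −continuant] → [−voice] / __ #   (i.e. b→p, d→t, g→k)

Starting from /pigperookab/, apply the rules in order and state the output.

pigaperooxap

Rule 1 (intervocalic spirantization): /k/ is a stop between vowels /o/ and /a/, so it spirantizes to the fricative [x]. /pigperookab/ → pigperooxab.
Rule 2 (stop-cluster a-epenthesis): /g/ and /p/ form a stop–stop cluster, so [a] is inserted between them. /pigperooxab/ → pigaperooxab.
Rule 3 (final devoicing): /b/ is a voiced stop in word-final position, so it devoices to [p]. /pigaperooxab/ → pigaperooxap.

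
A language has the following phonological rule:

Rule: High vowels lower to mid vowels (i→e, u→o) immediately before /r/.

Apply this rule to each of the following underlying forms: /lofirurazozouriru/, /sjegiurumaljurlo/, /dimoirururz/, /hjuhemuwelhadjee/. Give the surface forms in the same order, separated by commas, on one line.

/lofirurazozouriru/: /i/ is a high vowel immediately before /r/, so it lowers to [e]. /u/ is a high vowel immediately before /r/, so it lowers to [o]. /u/ is a high vowel immediately before /r/, so it lowers to [o]. /i/ is a high vowel immediately before /r/, so it lowers to [e]. → [loferorazozooreru].
/sjegiurumaljurlo/: /u/ is a high vowel immediately before /r/, so it lowers to [o]. /u/ is a high vowel immediately before /r/, so it lowers to [o]. → [sjegiorumaljorlo].
/dimoirururz/: /i/ is a high vowel immediately before /r/, so it lowers to [e]. /u/ is a high vowel immediately before /r/, so it lowers to [o]. /u/ is a high vowel immediately before /r/, so it lowers to [o]. → [dimoerororz].
/hjuhemuwelhadjee/: the rule's environment is not met; surfaces unchanged as [hjuhemuwelhadjee].

loferorazozooreru, sjegiorumaljorlo, dimoerororz, hjuhemuwelhadjee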